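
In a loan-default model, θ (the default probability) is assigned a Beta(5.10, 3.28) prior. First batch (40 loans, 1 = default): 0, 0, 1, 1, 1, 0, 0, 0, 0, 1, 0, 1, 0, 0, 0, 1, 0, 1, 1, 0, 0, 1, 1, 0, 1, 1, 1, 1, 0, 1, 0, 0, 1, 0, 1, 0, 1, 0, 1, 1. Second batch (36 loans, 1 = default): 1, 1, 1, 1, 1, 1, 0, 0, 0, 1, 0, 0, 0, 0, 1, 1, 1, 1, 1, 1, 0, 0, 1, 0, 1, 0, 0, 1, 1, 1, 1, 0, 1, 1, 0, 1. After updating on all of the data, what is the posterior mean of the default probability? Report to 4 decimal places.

0.5582

The Beta prior is conjugate to a Binomial/Bernoulli likelihood; the update adds successes to α and failures to β.
After batch 1: Beta(5.10+20, 3.28+20) = Beta(25.10, 23.28).
After batch 2: Beta(25.10+22, 23.28+14) = Beta(47.10, 37.28).
Posterior mean = α/(α+β) = 47.10/84.38 = 0.5582.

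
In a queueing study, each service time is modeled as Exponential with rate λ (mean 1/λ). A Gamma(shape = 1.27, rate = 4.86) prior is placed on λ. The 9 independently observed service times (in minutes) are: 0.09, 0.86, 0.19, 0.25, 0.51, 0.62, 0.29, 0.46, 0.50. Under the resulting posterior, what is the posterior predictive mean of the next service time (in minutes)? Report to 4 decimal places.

0.9310

With a Gamma(shape α, rate β) prior on the exponential rate λ, the posterior after n observations with total T = Σxᵢ is Gamma(α+n, β+T).
Sum of observations T = 3.77 minutes; n = 9.
Posterior: Gamma(1.27+9, 4.86+3.77) = Gamma(10.27, 8.63).
The predictive distribution for the next observation is Lomax; its mean is β/(α−1) = 8.63/9.27 = 0.9310.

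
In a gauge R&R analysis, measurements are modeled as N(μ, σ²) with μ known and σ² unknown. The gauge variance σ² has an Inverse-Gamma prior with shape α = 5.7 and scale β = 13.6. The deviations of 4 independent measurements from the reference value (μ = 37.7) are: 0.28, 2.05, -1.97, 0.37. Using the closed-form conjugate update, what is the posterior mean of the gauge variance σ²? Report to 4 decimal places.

2.6492

With known mean μ and an Inverse-Gamma(α, β) prior on σ², the Normal likelihood is conjugate: posterior is Inv-Gamma(α + n/2, β + Σ(xᵢ−μ)²/2).
Σ(xᵢ−μ)² = (0.28)² + (2.05)² + (-1.97)² + (0.37)² = 8.2987.
Posterior: Inv-Gamma(5.7 + 4/2, 13.6 + 8.2987/2) = Inv-Gamma(7.70, 17.74935).
E[σ²|data] = β/(α−1) = 17.74935/6.70 = 2.6492.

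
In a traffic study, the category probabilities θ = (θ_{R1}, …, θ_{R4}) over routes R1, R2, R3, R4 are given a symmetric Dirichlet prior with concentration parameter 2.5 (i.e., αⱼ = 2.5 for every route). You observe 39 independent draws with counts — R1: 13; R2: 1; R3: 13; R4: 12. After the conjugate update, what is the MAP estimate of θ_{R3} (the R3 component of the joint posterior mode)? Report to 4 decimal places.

The Dirichlet prior is conjugate to the Multinomial likelihood: each posterior αⱼ = prior αⱼ + observed count nⱼ.
Posterior concentration: (15.5, 3.5, 15.5, 14.5), total = 49.0.
Joint mode component: (α_{R3}−1)/(Σα−K) = 14.5/45.0 = 0.3222.

0.3222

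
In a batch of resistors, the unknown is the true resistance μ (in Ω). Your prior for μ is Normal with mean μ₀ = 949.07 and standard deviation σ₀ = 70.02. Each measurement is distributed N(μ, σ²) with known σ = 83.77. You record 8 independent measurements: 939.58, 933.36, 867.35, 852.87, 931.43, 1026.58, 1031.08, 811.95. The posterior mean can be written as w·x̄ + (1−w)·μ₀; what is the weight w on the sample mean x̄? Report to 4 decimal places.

0.8482

For Normal data with known variance σ², a Normal(μ₀, σ₀²) prior on μ is conjugate. Posterior precision = 1/σ₀² + n/σ²; posterior mean is the precision-weighted average of μ₀ and x̄.
σ₀² = 70.02² = 4902.8004, σ² = 83.77² = 7017.4129. Prior precision 1/σ₀² = 1/4902.8004; data precision n/σ² = 8/7017.4129.
w = (n/σ²)/(1/σ₀² + n/σ²) = n·σ₀²/(σ² + n·σ₀²) = 8·4902.8004/(7017.4129 + 8·4902.8004) = 39222.4032/46239.8161 = 0.8482.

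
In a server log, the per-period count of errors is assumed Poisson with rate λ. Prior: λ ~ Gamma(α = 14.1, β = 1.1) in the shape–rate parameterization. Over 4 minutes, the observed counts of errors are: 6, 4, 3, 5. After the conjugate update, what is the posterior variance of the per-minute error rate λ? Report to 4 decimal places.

With a Gamma(shape α, rate β) prior, the Poisson likelihood is conjugate: the posterior is Gamma(α + ΣXᵢ, β + n).
Sum of counts S = 18 over n = 4 minutes.
Posterior: Gamma(α+S, β+n) = Gamma(14.1+18, 1.1+4) = Gamma(32.1, 5.1).
Var = α/β² = 32.1/5.1² = 1.2341.

1.2341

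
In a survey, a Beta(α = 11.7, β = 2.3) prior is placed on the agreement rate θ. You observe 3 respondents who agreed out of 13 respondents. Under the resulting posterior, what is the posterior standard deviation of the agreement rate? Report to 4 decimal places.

The Beta prior is conjugate to a Binomial/Bernoulli likelihood; the update adds successes to α and failures to β.
Posterior: Beta(α+k, β+n−k) = Beta(11.7+3, 2.3+10) = Beta(14.7, 12.3).
Var = αβ/((α+β)²(α+β+1)) = 14.7·12.3/(27.0²·28.0) = 0.00885802; SD = √0.00885802 = 0.0941.

0.0941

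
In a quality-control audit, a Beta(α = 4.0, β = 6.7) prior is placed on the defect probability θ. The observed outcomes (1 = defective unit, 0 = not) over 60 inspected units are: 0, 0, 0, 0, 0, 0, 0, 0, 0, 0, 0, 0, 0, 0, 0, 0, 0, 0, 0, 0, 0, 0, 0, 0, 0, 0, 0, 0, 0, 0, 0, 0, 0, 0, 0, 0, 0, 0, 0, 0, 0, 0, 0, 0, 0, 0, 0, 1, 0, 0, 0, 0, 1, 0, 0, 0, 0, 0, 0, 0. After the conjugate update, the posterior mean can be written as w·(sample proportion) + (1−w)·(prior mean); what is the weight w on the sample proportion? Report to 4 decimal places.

The Beta prior is conjugate to a Binomial/Bernoulli likelihood; the update adds successes to α and failures to β.
Posterior mean = (α₀+k)/(α₀+β₀+n) = [n/(α₀+β₀+n)]·(k/n) + [(α₀+β₀)/(α₀+β₀+n)]·α₀/(α₀+β₀), so only n and the prior enter the weight.
The weight on the data is w = n/(α₀+β₀+n) = 60/(4.0+6.7+60) = 60/70.7 = 0.8487.

0.8487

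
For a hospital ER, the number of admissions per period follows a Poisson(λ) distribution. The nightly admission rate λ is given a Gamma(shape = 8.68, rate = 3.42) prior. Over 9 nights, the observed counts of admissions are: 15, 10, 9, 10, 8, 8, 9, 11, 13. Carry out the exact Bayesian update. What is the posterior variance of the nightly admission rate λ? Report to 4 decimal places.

0.6592

With a Gamma(shape α, rate β) prior, the Poisson likelihood is conjugate: the posterior is Gamma(α + ΣXᵢ, β + n).
Sum of counts S = 93 over n = 9 nights.
Posterior: Gamma(α+S, β+n) = Gamma(8.68+93, 3.42+9) = Gamma(101.68, 12.42).
Var = α/β² = 101.68/12.42² = 0.6592.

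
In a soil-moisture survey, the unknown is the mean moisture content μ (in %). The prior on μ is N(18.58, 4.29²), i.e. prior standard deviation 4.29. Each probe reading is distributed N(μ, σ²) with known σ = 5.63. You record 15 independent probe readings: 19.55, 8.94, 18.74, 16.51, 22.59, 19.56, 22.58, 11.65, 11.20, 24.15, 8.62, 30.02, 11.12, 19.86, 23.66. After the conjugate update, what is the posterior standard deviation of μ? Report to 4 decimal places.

1.3768

For Normal data with known variance σ², a Normal(μ₀, σ₀²) prior on μ is conjugate. Posterior precision = 1/σ₀² + n/σ²; posterior mean is the precision-weighted average of μ₀ and x̄.
σ₀² = 4.29² = 18.4041, σ² = 5.63² = 31.6969; σ² + n·σ₀² = 31.6969 + 15·18.4041 = 307.7584.
Posterior precision = 1/σ₀² + n/σ² = 1/18.4041 + 15/31.6969 = (σ² + n·σ₀²)/(σ₀²σ²) = 307.7584/(18.4041·31.6969); posterior variance σₙ² = σ₀²σ²/(σ² + n·σ₀²) = 18.4041·31.6969/307.7584 = 1.895490.
Posterior SD = √σₙ² = √(18.4041·31.6969/307.7584) = 1.3768.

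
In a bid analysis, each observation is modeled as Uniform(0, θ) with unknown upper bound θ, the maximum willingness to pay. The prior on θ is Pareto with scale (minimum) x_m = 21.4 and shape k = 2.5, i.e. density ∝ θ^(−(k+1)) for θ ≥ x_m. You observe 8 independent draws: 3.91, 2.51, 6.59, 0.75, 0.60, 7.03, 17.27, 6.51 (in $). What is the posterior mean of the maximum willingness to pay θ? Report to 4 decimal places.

A Pareto(scale x_m, shape k) prior on the upper bound θ of Uniform(0, θ) is conjugate: posterior is Pareto(max(x_m, max xᵢ), k + n).
Sample maximum = 17.27; prior scale x_m = 21.4 → posterior scale = max = 21.40.
Posterior shape = 2.5 + 8 = 10.5.
E[θ|data] = k·x_m/(k−1) = 10.5·21.40/9.5 = 23.6526.

23.6526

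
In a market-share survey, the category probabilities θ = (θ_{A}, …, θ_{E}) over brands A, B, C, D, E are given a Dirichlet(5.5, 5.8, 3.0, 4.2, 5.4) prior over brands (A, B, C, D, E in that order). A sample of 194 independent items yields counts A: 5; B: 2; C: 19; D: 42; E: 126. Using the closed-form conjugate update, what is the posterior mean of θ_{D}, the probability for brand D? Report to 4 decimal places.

0.2120

The Dirichlet prior is conjugate to the Multinomial likelihood: each posterior αⱼ = prior αⱼ + observed count nⱼ.
Posterior concentration: (10.5, 7.8, 22.0, 46.2, 131.4), total = 217.9.
E[θ_{D}|data] = α_{D}/Σα = 46.2/217.9 = 0.2120.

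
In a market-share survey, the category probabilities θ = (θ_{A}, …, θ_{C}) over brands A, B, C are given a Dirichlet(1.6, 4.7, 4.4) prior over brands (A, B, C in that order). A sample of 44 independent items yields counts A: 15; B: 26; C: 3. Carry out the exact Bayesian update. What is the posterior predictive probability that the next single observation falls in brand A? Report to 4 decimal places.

0.3035

The Dirichlet prior is conjugate to the Multinomial likelihood: each posterior αⱼ = prior αⱼ + observed count nⱼ.
Posterior concentration: (16.6, 30.7, 7.4), total = 54.7.
P(next = A | data) = α_{A}/Σα = 0.3035.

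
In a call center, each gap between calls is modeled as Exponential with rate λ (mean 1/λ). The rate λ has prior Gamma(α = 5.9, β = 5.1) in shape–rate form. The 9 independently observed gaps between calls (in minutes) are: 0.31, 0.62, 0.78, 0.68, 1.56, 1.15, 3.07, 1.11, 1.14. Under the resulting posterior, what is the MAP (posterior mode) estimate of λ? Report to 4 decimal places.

0.8956

With a Gamma(shape α, rate β) prior on the exponential rate λ, the posterior after n observations with total T = Σxᵢ is Gamma(α+n, β+T).
Sum of observations T = 10.42 minutes; n = 9.
Posterior: Gamma(5.9+9, 5.1+10.42) = Gamma(14.9, 15.52).
Mode = (α−1)/β = 0.8956.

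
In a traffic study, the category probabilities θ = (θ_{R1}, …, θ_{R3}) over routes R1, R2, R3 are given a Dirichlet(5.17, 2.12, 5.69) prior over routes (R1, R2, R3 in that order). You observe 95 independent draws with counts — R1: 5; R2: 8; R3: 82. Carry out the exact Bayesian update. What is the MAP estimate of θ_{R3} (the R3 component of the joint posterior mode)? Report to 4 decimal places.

The Dirichlet prior is conjugate to the Multinomial likelihood: each posterior αⱼ = prior αⱼ + observed count nⱼ.
Posterior concentration: (10.17, 10.12, 87.69), total = 107.98.
Joint mode component: (α_{R3}−1)/(Σα−K) = 86.69/104.98 = 0.8258.

0.8258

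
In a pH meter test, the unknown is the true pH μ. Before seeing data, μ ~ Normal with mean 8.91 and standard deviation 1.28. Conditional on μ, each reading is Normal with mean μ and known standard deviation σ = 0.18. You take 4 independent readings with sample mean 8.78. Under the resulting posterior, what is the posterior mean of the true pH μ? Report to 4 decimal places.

For Normal data with known variance σ², a Normal(μ₀, σ₀²) prior on μ is conjugate. Posterior precision = 1/σ₀² + n/σ²; posterior mean is the precision-weighted average of μ₀ and x̄.
n·x̄ = 4·8.78 = 35.12.
σ₀² = 1.28² = 1.6384, σ² = 0.18² = 0.0324; σ² + n·σ₀² = 0.0324 + 4·1.6384 = 6.586.
Posterior mean = (μ₀/σ₀² + n·x̄/σ²)/(1/σ₀² + n/σ²) = (σ²·μ₀ + σ₀²·n·x̄)/(σ² + n·σ₀²) = (0.0324·8.91 + 1.6384·35.12)/6.586 = 57.829292/6.586 = 8.7806.

8.7806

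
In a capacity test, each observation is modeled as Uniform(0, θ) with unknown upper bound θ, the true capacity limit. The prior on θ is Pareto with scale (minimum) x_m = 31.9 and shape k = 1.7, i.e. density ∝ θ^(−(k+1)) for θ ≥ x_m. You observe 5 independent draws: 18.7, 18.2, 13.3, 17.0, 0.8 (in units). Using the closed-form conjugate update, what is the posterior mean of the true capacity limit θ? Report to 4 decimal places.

37.4965

A Pareto(scale x_m, shape k) prior on the upper bound θ of Uniform(0, θ) is conjugate: posterior is Pareto(max(x_m, max xᵢ), k + n).
Sample maximum = 18.7; prior scale x_m = 31.9 → posterior scale = max = 31.9.
Posterior shape = 1.7 + 5 = 6.7.
E[θ|data] = k·x_m/(k−1) = 6.7·31.9/5.7 = 37.4965.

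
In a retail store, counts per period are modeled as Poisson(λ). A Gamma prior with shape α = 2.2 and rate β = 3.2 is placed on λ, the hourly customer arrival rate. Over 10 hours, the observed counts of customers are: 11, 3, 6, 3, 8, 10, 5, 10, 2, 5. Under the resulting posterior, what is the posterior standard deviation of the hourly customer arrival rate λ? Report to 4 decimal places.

0.6117

With a Gamma(shape α, rate β) prior, the Poisson likelihood is conjugate: the posterior is Gamma(α + ΣXᵢ, β + n).
Sum of counts S = 63 over n = 10 hours.
Posterior: Gamma(α+S, β+n) = Gamma(2.2+63, 3.2+10) = Gamma(65.2, 13.2).
SD = √α/β = √65.2/13.2 = 0.6117.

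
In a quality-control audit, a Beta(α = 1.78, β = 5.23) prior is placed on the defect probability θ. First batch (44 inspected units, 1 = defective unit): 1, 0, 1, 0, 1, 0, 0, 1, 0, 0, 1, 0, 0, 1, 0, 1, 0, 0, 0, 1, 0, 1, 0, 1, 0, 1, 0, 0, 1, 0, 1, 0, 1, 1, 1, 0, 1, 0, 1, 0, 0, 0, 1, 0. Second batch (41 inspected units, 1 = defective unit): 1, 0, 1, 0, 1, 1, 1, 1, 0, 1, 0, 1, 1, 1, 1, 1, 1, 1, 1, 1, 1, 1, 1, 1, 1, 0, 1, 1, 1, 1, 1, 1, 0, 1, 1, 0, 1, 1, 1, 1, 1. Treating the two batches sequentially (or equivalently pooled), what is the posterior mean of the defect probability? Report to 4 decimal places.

The Beta prior is conjugate to a Binomial/Bernoulli likelihood; the update adds successes to α and failures to β.
After batch 1: Beta(1.78+19, 5.23+25) = Beta(20.78, 30.23).
After batch 2: Beta(20.78+34, 30.23+7) = Beta(54.78, 37.23).
Posterior mean = α/(α+β) = 54.78/92.01 = 0.5954.

0.5954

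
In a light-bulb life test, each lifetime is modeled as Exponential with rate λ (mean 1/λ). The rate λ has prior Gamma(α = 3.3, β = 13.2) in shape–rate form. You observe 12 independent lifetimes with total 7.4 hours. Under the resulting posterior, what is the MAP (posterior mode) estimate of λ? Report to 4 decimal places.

0.6942

With a Gamma(shape α, rate β) prior on the exponential rate λ, the posterior after n observations with total T = Σxᵢ is Gamma(α+n, β+T).
Posterior: Gamma(3.3+12, 13.2+7.4) = Gamma(15.3, 20.6).
Mode = (α−1)/β = 0.6942.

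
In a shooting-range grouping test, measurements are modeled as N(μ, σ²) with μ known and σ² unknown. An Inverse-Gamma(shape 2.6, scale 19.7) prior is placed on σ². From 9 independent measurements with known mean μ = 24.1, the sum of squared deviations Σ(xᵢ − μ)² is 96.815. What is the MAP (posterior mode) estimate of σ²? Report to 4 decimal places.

8.4083

With known mean μ and an Inverse-Gamma(α, β) prior on σ², the Normal likelihood is conjugate: posterior is Inv-Gamma(α + n/2, β + Σ(xᵢ−μ)²/2).
Posterior: Inv-Gamma(2.6 + 9/2, 19.7 + 96.815/2) = Inv-Gamma(7.10, 68.1075).
Mode = β/(α+1) = 68.1075/8.10 = 8.4083.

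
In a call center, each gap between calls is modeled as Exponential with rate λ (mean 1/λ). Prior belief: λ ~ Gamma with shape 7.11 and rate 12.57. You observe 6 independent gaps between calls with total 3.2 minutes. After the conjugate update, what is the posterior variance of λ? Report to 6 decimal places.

0.052716

With a Gamma(shape α, rate β) prior on the exponential rate λ, the posterior after n observations with total T = Σxᵢ is Gamma(α+n, β+T).
Posterior: Gamma(7.11+6, 12.57+3.2) = Gamma(13.11, 15.77).
Var = α/β² = 0.052716.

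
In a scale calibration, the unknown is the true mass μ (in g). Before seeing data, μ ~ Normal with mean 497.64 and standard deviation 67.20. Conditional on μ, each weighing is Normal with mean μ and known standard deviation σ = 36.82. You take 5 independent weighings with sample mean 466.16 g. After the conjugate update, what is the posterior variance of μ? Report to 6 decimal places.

255.784529

For Normal data with known variance σ², a Normal(μ₀, σ₀²) prior on μ is conjugate. Posterior precision = 1/σ₀² + n/σ²; posterior mean is the precision-weighted average of μ₀ and x̄.
σ₀² = 67.20² = 4515.84, σ² = 36.82² = 1355.7124; σ² + n·σ₀² = 1355.7124 + 5·4515.84 = 23934.9124.
Posterior precision = 1/σ₀² + n/σ² = 1/4515.84 + 5/1355.7124 = (σ² + n·σ₀²)/(σ₀²σ²) = 23934.9124/(4515.84·1355.7124); posterior variance σₙ² = σ₀²σ²/(σ² + n·σ₀²) = 4515.84·1355.7124/23934.9124 = 255.784529.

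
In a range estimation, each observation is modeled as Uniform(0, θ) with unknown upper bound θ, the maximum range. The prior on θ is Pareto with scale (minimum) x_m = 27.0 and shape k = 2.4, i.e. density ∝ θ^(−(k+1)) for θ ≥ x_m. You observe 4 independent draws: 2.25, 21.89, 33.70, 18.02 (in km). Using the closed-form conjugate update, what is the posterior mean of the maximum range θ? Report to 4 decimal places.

A Pareto(scale x_m, shape k) prior on the upper bound θ of Uniform(0, θ) is conjugate: posterior is Pareto(max(x_m, max xᵢ), k + n).
Sample maximum = 33.70; prior scale x_m = 27.0 → posterior scale = max = 33.70.
Posterior shape = 2.4 + 4 = 6.4.
E[θ|data] = k·x_m/(k−1) = 6.4·33.70/5.4 = 39.9407.

39.9407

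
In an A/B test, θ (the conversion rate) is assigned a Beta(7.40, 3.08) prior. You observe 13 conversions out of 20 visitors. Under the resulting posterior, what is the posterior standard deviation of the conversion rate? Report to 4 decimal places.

The Beta prior is conjugate to a Binomial/Bernoulli likelihood; the update adds successes to α and failures to β.
Posterior: Beta(α+k, β+n−k) = Beta(7.40+13, 3.08+7) = Beta(20.40, 10.08).
Var = αβ/((α+β)²(α+β+1)) = 20.40·10.08/(30.48²·31.48) = 0.00703114; SD = √0.00703114 = 0.0839.

0.0839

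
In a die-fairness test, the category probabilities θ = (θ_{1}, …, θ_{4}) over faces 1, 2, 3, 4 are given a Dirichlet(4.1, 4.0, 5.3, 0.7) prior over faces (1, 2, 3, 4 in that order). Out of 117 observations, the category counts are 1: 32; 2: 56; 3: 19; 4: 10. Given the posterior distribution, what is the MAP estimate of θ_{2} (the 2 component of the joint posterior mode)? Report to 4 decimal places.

0.4642

The Dirichlet prior is conjugate to the Multinomial likelihood: each posterior αⱼ = prior αⱼ + observed count nⱼ.
Posterior concentration: (36.1, 60.0, 24.3, 10.7), total = 131.1.
Joint mode component: (α_{2}−1)/(Σα−K) = 59.0/127.1 = 0.4642.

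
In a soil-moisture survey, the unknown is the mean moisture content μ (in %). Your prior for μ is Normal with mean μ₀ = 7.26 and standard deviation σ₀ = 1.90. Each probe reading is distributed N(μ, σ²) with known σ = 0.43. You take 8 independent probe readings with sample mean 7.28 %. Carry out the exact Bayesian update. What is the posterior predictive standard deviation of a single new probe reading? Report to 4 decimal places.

For Normal data with known variance σ², a Normal(μ₀, σ₀²) prior on μ is conjugate. Posterior precision = 1/σ₀² + n/σ²; posterior mean is the precision-weighted average of μ₀ and x̄.
σ₀² = 1.90² = 3.61, σ² = 0.43² = 0.1849; σ² + n·σ₀² = 0.1849 + 8·3.61 = 29.0649.
Posterior precision = 1/σ₀² + n/σ² = 1/3.61 + 8/0.1849 = (σ² + n·σ₀²)/(σ₀²σ²) = 29.0649/(3.61·0.1849); posterior variance σₙ² = σ₀²σ²/(σ² + n·σ₀²) = 3.61·0.1849/29.0649 = 0.022965.
Predictive variance for one new observation = σₙ² + σ² = 3.61·0.1849/29.0649 + 0.1849 = σ²·(σ₀² + 29.0649)/29.0649 = 0.1849·32.6749/29.0649 = 0.207865; SD = √(0.1849·32.6749/29.0649) = 0.4559.

0.4559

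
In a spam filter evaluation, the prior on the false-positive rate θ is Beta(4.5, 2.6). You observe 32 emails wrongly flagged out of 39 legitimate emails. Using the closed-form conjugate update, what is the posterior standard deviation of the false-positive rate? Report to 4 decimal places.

The Beta prior is conjugate to a Binomial/Bernoulli likelihood; the update adds successes to α and failures to β.
Posterior: Beta(α+k, β+n−k) = Beta(4.5+32, 2.6+7) = Beta(36.5, 9.6).
Var = αβ/((α+β)²(α+β+1)) = 36.5·9.6/(46.1²·47.1) = 0.00350059; SD = √0.00350059 = 0.0592.

0.0592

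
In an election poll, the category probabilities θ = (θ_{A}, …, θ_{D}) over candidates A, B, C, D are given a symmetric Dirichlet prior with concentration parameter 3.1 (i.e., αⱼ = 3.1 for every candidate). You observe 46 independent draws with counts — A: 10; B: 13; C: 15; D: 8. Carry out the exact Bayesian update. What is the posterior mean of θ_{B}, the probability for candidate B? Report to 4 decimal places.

The Dirichlet prior is conjugate to the Multinomial likelihood: each posterior αⱼ = prior αⱼ + observed count nⱼ.
Posterior concentration: (13.1, 16.1, 18.1, 11.1), total = 58.4.
E[θ_{B}|data] = α_{B}/Σα = 16.1/58.4 = 0.2757.

0.2757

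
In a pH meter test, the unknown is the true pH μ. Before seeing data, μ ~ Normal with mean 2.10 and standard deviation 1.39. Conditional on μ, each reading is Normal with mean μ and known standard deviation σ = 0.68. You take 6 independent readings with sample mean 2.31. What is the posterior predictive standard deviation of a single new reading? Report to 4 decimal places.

0.7325

For Normal data with known variance σ², a Normal(μ₀, σ₀²) prior on μ is conjugate. Posterior precision = 1/σ₀² + n/σ²; posterior mean is the precision-weighted average of μ₀ and x̄.
σ₀² = 1.39² = 1.9321, σ² = 0.68² = 0.4624; σ² + n·σ₀² = 0.4624 + 6·1.9321 = 12.055.
Posterior precision = 1/σ₀² + n/σ² = 1/1.9321 + 6/0.4624 = (σ² + n·σ₀²)/(σ₀²σ²) = 12.055/(1.9321·0.4624); posterior variance σₙ² = σ₀²σ²/(σ² + n·σ₀²) = 1.9321·0.4624/12.055 = 0.074111.
Predictive variance for one new observation = σₙ² + σ² = 1.9321·0.4624/12.055 + 0.4624 = σ²·(σ₀² + 12.055)/12.055 = 0.4624·13.9871/12.055 = 0.536511; SD = √(0.4624·13.9871/12.055) = 0.7325.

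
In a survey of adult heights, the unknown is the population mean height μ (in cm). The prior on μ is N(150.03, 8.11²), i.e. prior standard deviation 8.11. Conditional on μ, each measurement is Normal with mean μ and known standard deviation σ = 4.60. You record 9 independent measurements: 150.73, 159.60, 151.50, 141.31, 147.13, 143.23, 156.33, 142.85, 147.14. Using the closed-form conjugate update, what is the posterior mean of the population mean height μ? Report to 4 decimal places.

148.9090

For Normal data with known variance σ², a Normal(μ₀, σ₀²) prior on μ is conjugate. Posterior precision = 1/σ₀² + n/σ²; posterior mean is the precision-weighted average of μ₀ and x̄.
Σxᵢ = 150.73 + 159.60 + 151.50 + 141.31 + 147.13 + 143.23 + 156.33 + 142.85 + 147.14 = 1339.82, so n·x̄ = 1339.82.
σ₀² = 8.11² = 65.7721, σ² = 4.60² = 21.16; σ² + n·σ₀² = 21.16 + 9·65.7721 = 613.1089.
Posterior mean = (μ₀/σ₀² + n·x̄/σ²)/(1/σ₀² + n/σ²) = (σ²·μ₀ + σ₀²·n·x̄)/(σ² + n·σ₀²) = (21.16·150.03 + 65.7721·1339.82)/613.1089 = 91297.409822/613.1089 = 148.9090.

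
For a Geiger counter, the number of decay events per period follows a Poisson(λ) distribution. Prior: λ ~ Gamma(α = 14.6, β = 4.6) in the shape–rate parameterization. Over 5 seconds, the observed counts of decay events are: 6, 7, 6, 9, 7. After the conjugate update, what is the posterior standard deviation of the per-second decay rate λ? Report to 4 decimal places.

0.7336

With a Gamma(shape α, rate β) prior, the Poisson likelihood is conjugate: the posterior is Gamma(α + ΣXᵢ, β + n).
Sum of counts S = 35 over n = 5 seconds.
Posterior: Gamma(α+S, β+n) = Gamma(14.6+35, 4.6+5) = Gamma(49.6, 9.6).
SD = √α/β = √49.6/9.6 = 0.7336.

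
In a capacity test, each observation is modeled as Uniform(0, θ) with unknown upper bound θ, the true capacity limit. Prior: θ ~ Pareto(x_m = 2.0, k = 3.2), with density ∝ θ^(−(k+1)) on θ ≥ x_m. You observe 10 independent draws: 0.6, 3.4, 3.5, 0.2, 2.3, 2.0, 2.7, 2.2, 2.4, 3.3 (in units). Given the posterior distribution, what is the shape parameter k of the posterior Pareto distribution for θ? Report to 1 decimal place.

13.2

A Pareto(scale x_m, shape k) prior on the upper bound θ of Uniform(0, θ) is conjugate: posterior is Pareto(max(x_m, max xᵢ), k + n).
Sample maximum = 3.5; prior scale x_m = 2.0 → posterior scale = max = 3.5.
Posterior shape = 3.2 + 10 = 13.2.
Posterior shape k = 13.2.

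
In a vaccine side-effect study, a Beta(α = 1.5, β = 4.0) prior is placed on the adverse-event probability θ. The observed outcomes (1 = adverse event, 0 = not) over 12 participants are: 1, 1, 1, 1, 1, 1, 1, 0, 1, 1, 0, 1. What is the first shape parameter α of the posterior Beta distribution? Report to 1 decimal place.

The Beta prior is conjugate to a Binomial/Bernoulli likelihood; the update adds successes to α and failures to β.
Posterior: Beta(α+k, β+n−k) = Beta(1.5+10, 4.0+2) = Beta(11.5, 6.0).
Posterior α = 11.5.

11.5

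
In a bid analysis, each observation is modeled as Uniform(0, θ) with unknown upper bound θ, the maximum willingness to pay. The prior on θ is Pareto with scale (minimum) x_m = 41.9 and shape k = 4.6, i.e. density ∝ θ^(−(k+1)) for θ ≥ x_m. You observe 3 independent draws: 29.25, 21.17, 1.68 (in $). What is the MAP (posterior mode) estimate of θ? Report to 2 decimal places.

A Pareto(scale x_m, shape k) prior on the upper bound θ of Uniform(0, θ) is conjugate: posterior is Pareto(max(x_m, max xᵢ), k + n).
Sample maximum = 29.25; prior scale x_m = 41.9 → posterior scale = max = 41.90.
Posterior shape = 4.6 + 3 = 7.6.
The Pareto density is decreasing on [x_m, ∞), so the mode is x_m = 41.90.

41.90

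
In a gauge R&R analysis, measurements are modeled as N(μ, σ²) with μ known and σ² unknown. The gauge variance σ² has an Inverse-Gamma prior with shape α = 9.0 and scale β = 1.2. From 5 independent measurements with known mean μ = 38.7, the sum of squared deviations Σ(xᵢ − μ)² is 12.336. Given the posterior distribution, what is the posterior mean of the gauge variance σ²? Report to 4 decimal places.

0.7017

With known mean μ and an Inverse-Gamma(α, β) prior on σ², the Normal likelihood is conjugate: posterior is Inv-Gamma(α + n/2, β + Σ(xᵢ−μ)²/2).
Posterior: Inv-Gamma(9.0 + 5/2, 1.2 + 12.336/2) = Inv-Gamma(11.50, 7.3680).
E[σ²|data] = β/(α−1) = 7.3680/10.50 = 0.7017.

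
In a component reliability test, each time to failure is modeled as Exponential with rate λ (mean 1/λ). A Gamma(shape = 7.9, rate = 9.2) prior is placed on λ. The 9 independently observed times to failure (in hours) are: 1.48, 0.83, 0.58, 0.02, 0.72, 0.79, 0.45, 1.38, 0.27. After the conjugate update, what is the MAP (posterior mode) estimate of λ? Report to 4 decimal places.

With a Gamma(shape α, rate β) prior on the exponential rate λ, the posterior after n observations with total T = Σxᵢ is Gamma(α+n, β+T).
Sum of observations T = 6.52 hours; n = 9.
Posterior: Gamma(7.9+9, 9.2+6.52) = Gamma(16.9, 15.72).
Mode = (α−1)/β = 1.0115.

1.0115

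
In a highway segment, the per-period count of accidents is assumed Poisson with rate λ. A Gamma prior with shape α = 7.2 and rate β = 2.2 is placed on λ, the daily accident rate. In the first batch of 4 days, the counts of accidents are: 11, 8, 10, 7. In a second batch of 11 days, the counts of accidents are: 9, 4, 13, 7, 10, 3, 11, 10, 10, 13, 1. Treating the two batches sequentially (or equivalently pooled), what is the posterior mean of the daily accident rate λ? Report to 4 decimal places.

7.8023

With a Gamma(shape α, rate β) prior, the Poisson likelihood is conjugate: the posterior is Gamma(α + ΣXᵢ, β + n).
Batch 1: sum of counts S = 36 over n = 4 days.
After batch 1: Gamma(α+S, β+n) = Gamma(7.2+36, 2.2+4) = Gamma(43.2, 6.2).
Batch 2: sum of counts S = 91 over n = 11 days.
After batch 2: Gamma(α+S, β+n) = Gamma(43.2+91, 6.2+11) = Gamma(134.2, 17.2).
Posterior mean = α/β = 134.2/17.2 = 7.8023.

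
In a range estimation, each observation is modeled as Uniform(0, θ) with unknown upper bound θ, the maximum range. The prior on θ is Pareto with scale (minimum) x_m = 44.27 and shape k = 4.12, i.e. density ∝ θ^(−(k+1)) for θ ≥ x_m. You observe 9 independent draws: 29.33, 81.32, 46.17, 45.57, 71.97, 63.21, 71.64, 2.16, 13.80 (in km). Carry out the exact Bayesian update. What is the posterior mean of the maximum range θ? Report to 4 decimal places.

88.0296

A Pareto(scale x_m, shape k) prior on the upper bound θ of Uniform(0, θ) is conjugate: posterior is Pareto(max(x_m, max xᵢ), k + n).
Sample maximum = 81.32; prior scale x_m = 44.27 → posterior scale = max = 81.32.
Posterior shape = 4.12 + 9 = 13.12.
E[θ|data] = k·x_m/(k−1) = 13.12·81.32/12.12 = 88.0296.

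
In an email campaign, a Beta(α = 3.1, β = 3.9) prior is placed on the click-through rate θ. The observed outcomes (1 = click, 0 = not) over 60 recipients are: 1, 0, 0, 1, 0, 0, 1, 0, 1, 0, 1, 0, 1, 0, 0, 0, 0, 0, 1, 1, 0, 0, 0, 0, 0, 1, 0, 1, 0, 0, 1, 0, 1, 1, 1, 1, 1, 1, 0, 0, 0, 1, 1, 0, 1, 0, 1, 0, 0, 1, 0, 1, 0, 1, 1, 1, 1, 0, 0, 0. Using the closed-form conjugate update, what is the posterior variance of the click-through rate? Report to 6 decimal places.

The Beta prior is conjugate to a Binomial/Bernoulli likelihood; the update adds successes to α and failures to β.
Posterior: Beta(α+k, β+n−k) = Beta(3.1+27, 3.9+33) = Beta(30.1, 36.9).
Var = αβ/((α+β)²(α+β+1)) = 30.1·36.9/(67.0²·68.0) = 0.003639.

0.003639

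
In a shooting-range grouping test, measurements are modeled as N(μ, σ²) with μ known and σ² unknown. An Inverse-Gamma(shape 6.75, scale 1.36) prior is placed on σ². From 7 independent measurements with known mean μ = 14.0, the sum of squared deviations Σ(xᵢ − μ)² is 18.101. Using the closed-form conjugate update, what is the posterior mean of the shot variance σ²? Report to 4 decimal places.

1.1255

With known mean μ and an Inverse-Gamma(α, β) prior on σ², the Normal likelihood is conjugate: posterior is Inv-Gamma(α + n/2, β + Σ(xᵢ−μ)²/2).
Posterior: Inv-Gamma(6.75 + 7/2, 1.36 + 18.101/2) = Inv-Gamma(10.25, 10.4105).
E[σ²|data] = β/(α−1) = 10.4105/9.25 = 1.1255.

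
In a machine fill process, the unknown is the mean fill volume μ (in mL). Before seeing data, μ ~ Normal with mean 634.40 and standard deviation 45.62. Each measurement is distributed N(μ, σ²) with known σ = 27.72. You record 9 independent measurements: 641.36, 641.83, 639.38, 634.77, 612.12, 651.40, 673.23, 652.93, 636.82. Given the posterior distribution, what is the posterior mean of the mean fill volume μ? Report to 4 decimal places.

642.3238

For Normal data with known variance σ², a Normal(μ₀, σ₀²) prior on μ is conjugate. Posterior precision = 1/σ₀² + n/σ²; posterior mean is the precision-weighted average of μ₀ and x̄.
Σxᵢ = 641.36 + 641.83 + 639.38 + 634.77 + 612.12 + 651.40 + 673.23 + 652.93 + 636.82 = 5783.84, so n·x̄ = 5783.84.
σ₀² = 45.62² = 2081.1844, σ² = 27.72² = 768.3984; σ² + n·σ₀² = 768.3984 + 9·2081.1844 = 19499.058.
Posterior mean = (μ₀/σ₀² + n·x̄/σ²)/(1/σ₀² + n/σ²) = (σ²·μ₀ + σ₀²·n·x̄)/(σ² + n·σ₀²) = (768.3984·634.40 + 2081.1844·5783.84)/19499.058 = 12524709.525056/19499.058 = 642.3238.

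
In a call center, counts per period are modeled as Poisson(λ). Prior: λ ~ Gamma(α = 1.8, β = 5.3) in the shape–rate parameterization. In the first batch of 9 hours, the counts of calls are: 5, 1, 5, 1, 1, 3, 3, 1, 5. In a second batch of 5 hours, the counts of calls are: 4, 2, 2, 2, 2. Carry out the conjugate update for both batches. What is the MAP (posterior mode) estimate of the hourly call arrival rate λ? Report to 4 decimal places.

With a Gamma(shape α, rate β) prior, the Poisson likelihood is conjugate: the posterior is Gamma(α + ΣXᵢ, β + n).
Batch 1: sum of counts S = 25 over n = 9 hours.
After batch 1: Gamma(α+S, β+n) = Gamma(1.8+25, 5.3+9) = Gamma(26.8, 14.3).
Batch 2: sum of counts S = 12 over n = 5 hours.
After batch 2: Gamma(α+S, β+n) = Gamma(26.8+12, 14.3+5) = Gamma(38.8, 19.3).
Mode of Gamma(α,β) for α≥1 is (α−1)/β = 37.8/19.3 = 1.9585.

1.9585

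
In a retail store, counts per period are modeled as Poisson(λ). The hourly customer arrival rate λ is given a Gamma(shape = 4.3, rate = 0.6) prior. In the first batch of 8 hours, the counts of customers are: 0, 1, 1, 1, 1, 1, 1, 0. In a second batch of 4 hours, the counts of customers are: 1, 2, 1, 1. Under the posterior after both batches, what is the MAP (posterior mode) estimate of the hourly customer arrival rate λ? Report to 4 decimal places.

1.1349

With a Gamma(shape α, rate β) prior, the Poisson likelihood is conjugate: the posterior is Gamma(α + ΣXᵢ, β + n).
Batch 1: sum of counts S = 6 over n = 8 hours.
After batch 1: Gamma(α+S, β+n) = Gamma(4.3+6, 0.6+8) = Gamma(10.3, 8.6).
Batch 2: sum of counts S = 5 over n = 4 hours.
After batch 2: Gamma(α+S, β+n) = Gamma(10.3+5, 8.6+4) = Gamma(15.3, 12.6).
Mode of Gamma(α,β) for α≥1 is (α−1)/β = 14.3/12.6 = 1.1349.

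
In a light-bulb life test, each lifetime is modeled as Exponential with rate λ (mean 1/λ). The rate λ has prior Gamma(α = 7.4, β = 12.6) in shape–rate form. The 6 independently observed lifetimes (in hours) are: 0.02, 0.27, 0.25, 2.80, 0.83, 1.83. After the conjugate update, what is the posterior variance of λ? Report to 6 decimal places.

0.038733

With a Gamma(shape α, rate β) prior on the exponential rate λ, the posterior after n observations with total T = Σxᵢ is Gamma(α+n, β+T).
Sum of observations T = 6.00 hours; n = 6.
Posterior: Gamma(7.4+6, 12.6+6.00) = Gamma(13.4, 18.60).
Var = α/β² = 0.038733.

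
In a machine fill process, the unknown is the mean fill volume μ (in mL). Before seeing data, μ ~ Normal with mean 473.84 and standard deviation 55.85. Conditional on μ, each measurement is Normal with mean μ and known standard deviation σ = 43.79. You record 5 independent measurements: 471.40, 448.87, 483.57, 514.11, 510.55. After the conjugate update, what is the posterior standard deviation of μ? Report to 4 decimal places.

For Normal data with known variance σ², a Normal(μ₀, σ₀²) prior on μ is conjugate. Posterior precision = 1/σ₀² + n/σ²; posterior mean is the precision-weighted average of μ₀ and x̄.
σ₀² = 55.85² = 3119.2225, σ² = 43.79² = 1917.5641; σ² + n·σ₀² = 1917.5641 + 5·3119.2225 = 17513.6766.
Posterior precision = 1/σ₀² + n/σ² = 1/3119.2225 + 5/1917.5641 = (σ² + n·σ₀²)/(σ₀²σ²) = 17513.6766/(3119.2225·1917.5641); posterior variance σₙ² = σ₀²σ²/(σ² + n·σ₀²) = 3119.2225·1917.5641/17513.6766 = 341.522184.
Posterior SD = √σₙ² = √(3119.2225·1917.5641/17513.6766) = 18.4803.

18.4803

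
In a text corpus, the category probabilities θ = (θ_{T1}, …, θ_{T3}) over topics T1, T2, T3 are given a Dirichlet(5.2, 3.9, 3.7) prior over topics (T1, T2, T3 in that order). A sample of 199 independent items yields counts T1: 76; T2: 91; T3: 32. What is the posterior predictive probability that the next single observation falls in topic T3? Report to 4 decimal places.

0.1686

The Dirichlet prior is conjugate to the Multinomial likelihood: each posterior αⱼ = prior αⱼ + observed count nⱼ.
Posterior concentration: (81.2, 94.9, 35.7), total = 211.8.
P(next = T3 | data) = α_{T3}/Σα = 0.1686.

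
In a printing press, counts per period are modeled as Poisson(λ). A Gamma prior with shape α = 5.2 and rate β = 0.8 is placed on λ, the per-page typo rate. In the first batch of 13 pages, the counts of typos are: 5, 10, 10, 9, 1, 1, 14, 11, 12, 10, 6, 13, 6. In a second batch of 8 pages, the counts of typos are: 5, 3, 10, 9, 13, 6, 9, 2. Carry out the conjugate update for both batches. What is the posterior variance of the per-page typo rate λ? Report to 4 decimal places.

With a Gamma(shape α, rate β) prior, the Poisson likelihood is conjugate: the posterior is Gamma(α + ΣXᵢ, β + n).
Batch 1: sum of counts S = 108 over n = 13 pages.
After batch 1: Gamma(α+S, β+n) = Gamma(5.2+108, 0.8+13) = Gamma(113.2, 13.8).
Batch 2: sum of counts S = 57 over n = 8 pages.
After batch 2: Gamma(α+S, β+n) = Gamma(113.2+57, 13.8+8) = Gamma(170.2, 21.8).
Var = α/β² = 170.2/21.8² = 0.3581.

0.3581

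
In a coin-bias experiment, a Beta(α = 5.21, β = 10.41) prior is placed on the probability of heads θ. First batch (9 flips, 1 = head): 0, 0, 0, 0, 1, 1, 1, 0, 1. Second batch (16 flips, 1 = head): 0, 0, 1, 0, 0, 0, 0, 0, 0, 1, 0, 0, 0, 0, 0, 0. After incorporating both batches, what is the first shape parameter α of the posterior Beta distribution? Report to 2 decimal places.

The Beta prior is conjugate to a Binomial/Bernoulli likelihood; the update adds successes to α and failures to β.
After batch 1: Beta(5.21+4, 10.41+5) = Beta(9.21, 15.41).
After batch 2: Beta(9.21+2, 15.41+14) = Beta(11.21, 29.41).
Posterior α = 11.21.

11.21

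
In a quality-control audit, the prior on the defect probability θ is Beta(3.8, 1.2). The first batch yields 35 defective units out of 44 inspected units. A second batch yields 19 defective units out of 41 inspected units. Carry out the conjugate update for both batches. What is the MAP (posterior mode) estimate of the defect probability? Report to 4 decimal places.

The Beta prior is conjugate to a Binomial/Bernoulli likelihood; the update adds successes to α and failures to β.
After batch 1: Beta(3.8+35, 1.2+9) = Beta(38.8, 10.2).
After batch 2: Beta(38.8+19, 10.2+22) = Beta(57.8, 32.2).
Mode of Beta(a,b) for a,b>1 is (a−1)/(a+b−2) = 56.8/88.0 = 0.6455.

0.6455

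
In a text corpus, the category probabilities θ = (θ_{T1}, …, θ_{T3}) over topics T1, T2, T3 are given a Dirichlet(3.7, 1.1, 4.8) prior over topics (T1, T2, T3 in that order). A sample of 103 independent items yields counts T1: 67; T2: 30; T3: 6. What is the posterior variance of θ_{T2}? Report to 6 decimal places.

The Dirichlet prior is conjugate to the Multinomial likelihood: each posterior αⱼ = prior αⱼ + observed count nⱼ.
Posterior concentration: (70.7, 31.1, 10.8), total = 112.6.
Var[θ_j] = α_j(Σα−α_j)/((Σα)²(Σα+1)) = 31.1·81.5/(112.6²·113.6) = 0.001760.

0.001760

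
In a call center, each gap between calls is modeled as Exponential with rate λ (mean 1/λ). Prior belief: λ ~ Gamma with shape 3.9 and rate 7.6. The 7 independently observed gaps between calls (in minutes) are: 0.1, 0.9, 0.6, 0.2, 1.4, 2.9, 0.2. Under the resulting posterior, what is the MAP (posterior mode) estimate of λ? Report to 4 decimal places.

With a Gamma(shape α, rate β) prior on the exponential rate λ, the posterior after n observations with total T = Σxᵢ is Gamma(α+n, β+T).
Sum of observations T = 6.3 minutes; n = 7.
Posterior: Gamma(3.9+7, 7.6+6.3) = Gamma(10.9, 13.9).
Mode = (α−1)/β = 0.7122.

0.7122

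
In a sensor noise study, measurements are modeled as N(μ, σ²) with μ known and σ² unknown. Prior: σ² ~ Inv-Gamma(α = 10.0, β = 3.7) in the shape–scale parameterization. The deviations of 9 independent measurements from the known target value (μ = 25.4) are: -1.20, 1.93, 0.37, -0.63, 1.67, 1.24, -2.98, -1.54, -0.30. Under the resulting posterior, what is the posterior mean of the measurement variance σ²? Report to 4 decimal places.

With known mean μ and an Inverse-Gamma(α, β) prior on σ², the Normal likelihood is conjugate: posterior is Inv-Gamma(α + n/2, β + Σ(xᵢ−μ)²/2).
Σ(xᵢ−μ)² = (-1.20)² + (1.93)² + (0.37)² + (-0.63)² + (1.67)² + (1.24)² + (-2.98)² + (-1.54)² + (-0.30)² = 21.3672.
Posterior: Inv-Gamma(10.0 + 9/2, 3.7 + 21.3672/2) = Inv-Gamma(14.50, 14.38360).
E[σ²|data] = β/(α−1) = 14.38360/13.50 = 1.0655.

1.0655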